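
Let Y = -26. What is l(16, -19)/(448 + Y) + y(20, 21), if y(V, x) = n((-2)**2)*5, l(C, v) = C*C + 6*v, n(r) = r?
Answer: 4291/211 ≈ 20.336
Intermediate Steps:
l(C, v) = C**2 + 6*v
y(V, x) = 20 (y(V, x) = (-2)**2*5 = 4*5 = 20)
l(16, -19)/(448 + Y) + y(20, 21) = (16**2 + 6*(-19))/(448 - 26) + 20 = (256 - 114)/422 + 20 = 142*(1/422) + 20 = 71/211 + 20 = 4291/211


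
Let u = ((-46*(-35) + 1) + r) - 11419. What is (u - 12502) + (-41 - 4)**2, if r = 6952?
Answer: -13333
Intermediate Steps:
u = -2856 (u = ((-46*(-35) + 1) + 6952) - 11419 = ((1610 + 1) + 6952) - 11419 = (1611 + 6952) - 11419 = 8563 - 11419 = -2856)
(u - 12502) + (-41 - 4)**2 = (-2856 - 12502) + (-41 - 4)**2 = -15358 + (-45)**2 = -15358 + 2025 = -13333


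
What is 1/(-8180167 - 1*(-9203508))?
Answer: 1/1023341 ≈ 9.7719e-7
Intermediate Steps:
1/(-8180167 - 1*(-9203508)) = 1/(-8180167 + 9203508) = 1/1023341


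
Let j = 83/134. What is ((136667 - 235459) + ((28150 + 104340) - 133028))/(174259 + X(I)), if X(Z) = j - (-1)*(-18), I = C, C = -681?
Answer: -13310220/23348377 ≈ -0.57007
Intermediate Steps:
j = 83/134 (j = 83*(1/134) = 83/134 ≈ 0.61940)
I = -681
X(Z) = -2329/134 (X(Z) = 83/134 - (-1)*(-18) = 83/134 - 1*18 = 83/134 - 18 = -2329/134)
((136667 - 235459) + ((28150 + 104340) - 133028))/(174259 + X(I)) = ((136667 - 235459) + ((28150 + 104340) - 133028))/(174259 - 2329/134) = (-98792 + (132490 - 133028))/(23348377/134) = (-98792 - 538)*(134/23348377) = -99330*134/23348377 = -13310220/23348377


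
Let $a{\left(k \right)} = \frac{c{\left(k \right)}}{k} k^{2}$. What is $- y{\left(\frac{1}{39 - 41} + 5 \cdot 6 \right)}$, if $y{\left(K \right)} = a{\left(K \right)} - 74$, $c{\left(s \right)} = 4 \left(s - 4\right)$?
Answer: $-2935$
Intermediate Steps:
$c{\left(s \right)} = -16 + 4 s$ ($c{\left(s \right)} = 4 \left(-4 + s\right) = -16 + 4 s$)
$a{\left(k \right)} = k \left(-16 + 4 k\right)$ ($a{\left(k \right)} = \frac{-16 + 4 k}{k} k^{2} = k \left(-16 + 4 k\right)$)
$y{\left(K \right)} = -74 + 4 K \left(-4 + K\right)$ ($y{\left(K \right)} = 4 K \left(-4 + K\right) - 74 = -74 + 4 K \left(-4 + K\right)$)
$- y{\left(\frac{1}{39 - 41} + 5 \cdot 6 \right)} = - (-74 + 4 \left(\frac{1}{39 - 41} + 5 \cdot 6\right) \left(-4 + \left(\frac{1}{39 - 41} + 5 \cdot 6\right)\right)) = - (-74 + 4 \left(\frac{1}{-2} + 30\right) \left(-4 + \left(\frac{1}{-2} + 30\right)\right)) = - (-74 + 4 \left(- \frac{1}{2} + 30\right) \left(-4 + \left(- \frac{1}{2} + 30\right)\right)) = - (-74 + 4 \cdot \frac{59}{2} \left(-4 + \frac{59}{2}\right)) = - (-74 + 4 \cdot \frac{59}{2} \cdot \frac{51}{2}) = - (-74 + 3009) = \left(-1\right) 2935 = -2935$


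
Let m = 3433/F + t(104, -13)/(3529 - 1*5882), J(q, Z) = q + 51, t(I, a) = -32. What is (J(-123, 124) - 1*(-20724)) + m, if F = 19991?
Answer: 971454490157/47038823 ≈ 20652.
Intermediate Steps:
J(q, Z) = 51 + q
m = 8717561/47038823 (m = 3433/19991 - 32/(3529 - 1*5882) = 3433*(1/19991) - 32/(3529 - 5882) = 3433/19991 - 32/(-2353) = 3433/19991 - 32*(-1/2353) = 3433/19991 + 32/2353 = 8717561/47038823 ≈ 0.18533)
(J(-123, 124) - 1*(-20724)) + m = ((51 - 123) - 1*(-20724)) + 8717561/47038823 = (-72 + 20724) + 8717561/47038823 = 20652 + 8717561/47038823 = 971454490157/47038823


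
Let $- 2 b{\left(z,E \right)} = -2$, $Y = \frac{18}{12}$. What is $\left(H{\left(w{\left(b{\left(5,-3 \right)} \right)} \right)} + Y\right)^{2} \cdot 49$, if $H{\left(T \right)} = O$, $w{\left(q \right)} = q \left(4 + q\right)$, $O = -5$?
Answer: $\frac{2401}{4} \approx 600.25$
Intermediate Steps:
$Y = \frac{3}{2}$ ($Y = 18 \cdot \frac{1}{12} = \frac{3}{2} \approx 1.5$)
$b{\left(z,E \right)} = 1$ ($b{\left(z,E \right)} = \left(- \frac{1}{2}\right) \left(-2\right) = 1$)
$H{\left(T \right)} = -5$
$\left(H{\left(w{\left(b{\left(5,-3 \right)} \right)} \right)} + Y\right)^{2} \cdot 49 = \left(-5 + \frac{3}{2}\right)^{2} \cdot 49 = \left(- \frac{7}{2}\right)^{2} \cdot 49 = \frac{49}{4} \cdot 49 = \frac{2401}{4}$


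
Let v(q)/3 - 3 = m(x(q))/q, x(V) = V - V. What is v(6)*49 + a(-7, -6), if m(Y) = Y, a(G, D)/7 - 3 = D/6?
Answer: 455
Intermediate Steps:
a(G, D) = 21 + 7*D/6 (a(G, D) = 21 + 7*(D/6) = 21 + 7*D/6)
x(V) = 0
v(q) = 9 (v(q) = 9 + 3*(0/q) = 9 + 3*0 = 9 + 0 = 9)
v(6)*49 + a(-7, -6) = 9*49 + (21 + (7/6)*(-6)) = 441 + (21 - 7) = 441 + 14 = 455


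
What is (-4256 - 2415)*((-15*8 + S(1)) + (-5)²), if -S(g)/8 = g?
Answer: 687113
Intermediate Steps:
S(g) = -8*g
(-4256 - 2415)*((-15*8 + S(1)) + (-5)²) = (-4256 - 2415)*((-15*8 - 8*1) + (-5)²) = -6671*((-120 - 8) + 25) = -6671*(-128 + 25) = -6671*(-103) = 687113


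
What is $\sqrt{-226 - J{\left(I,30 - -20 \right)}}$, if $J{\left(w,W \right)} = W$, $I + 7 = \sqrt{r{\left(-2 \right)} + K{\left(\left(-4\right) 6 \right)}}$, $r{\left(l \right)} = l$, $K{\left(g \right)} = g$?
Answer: $2 i \sqrt{69} \approx 16.613 i$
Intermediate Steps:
$I = -7 + i \sqrt{26}$ ($I = -7 + \sqrt{-2 - 24} = -7 + \sqrt{-26} = -7 + i \sqrt{26} \approx -7.0 + 5.099 i$)
$\sqrt{-226 - J{\left(I,30 - -20 \right)}} = \sqrt{-226 - \left(30 - -20\right)} = \sqrt{-226 - \left(30 + 20\right)} = \sqrt{-226 - 50} = \sqrt{-276} = 2 i \sqrt{69}$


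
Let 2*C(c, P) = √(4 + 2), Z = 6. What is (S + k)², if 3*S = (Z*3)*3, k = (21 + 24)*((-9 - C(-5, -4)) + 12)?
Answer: 52893/2 - 6885*√6 ≈ 9581.8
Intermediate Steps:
C(c, P) = √6/2 (C(c, P) = √(4 + 2)/2 = √6/2)
k = 135 - 45*√6/2 (k = (21 + 24)*((-9 - √6/2) + 12) = 45*((-9 - √6/2) + 12) = 45*(3 - √6/2) = 135 - 45*√6/2 ≈ 79.886)
S = 18 (S = ((6*3)*3)/3 = (18*3)/3 = (⅓)*54 = 18)
(S + k)² = (18 + (135 - 45*√6/2))² = (153 - 45*√6/2)²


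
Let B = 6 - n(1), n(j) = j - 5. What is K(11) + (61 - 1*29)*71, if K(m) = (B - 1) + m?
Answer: 2292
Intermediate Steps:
n(j) = -5 + j
B = 10 (B = 6 - (-5 + 1) = 6 - 1*(-4) = 6 + 4 = 10)
K(m) = 9 + m (K(m) = (10 - 1) + m = 9 + m)
K(11) + (61 - 1*29)*71 = (9 + 11) + (61 - 1*29)*71 = 20 + (61 - 29)*71 = 20 + 32*71 = 20 + 2272 = 2292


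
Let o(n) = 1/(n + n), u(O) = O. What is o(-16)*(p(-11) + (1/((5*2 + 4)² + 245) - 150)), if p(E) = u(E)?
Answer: 8875/1764 ≈ 5.0312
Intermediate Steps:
p(E) = E
o(n) = 1/(2*n)
o(-16)*(p(-11) + (1/((5*2 + 4)² + 245) - 150)) = ((½)/(-16))*(-11 + (1/((5*2 + 4)² + 245) - 150)) = ((½)*(-1/16))*(-11 + (1/((10 + 4)² + 245) - 150)) = -(-11 + (1/(14² + 245) - 150))/32 = -(-11 + (1/(196 + 245) - 150))/32 = -(-11 + (1/441 - 150))/32 = -(-11 - 66149/441)/32 = -1/32*(-71000/441) = 8875/1764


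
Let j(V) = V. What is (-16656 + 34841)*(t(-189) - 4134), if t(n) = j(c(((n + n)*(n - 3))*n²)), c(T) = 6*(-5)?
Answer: -75722340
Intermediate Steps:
c(T) = -30
t(n) = -30
(-16656 + 34841)*(t(-189) - 4134) = (-16656 + 34841)*(-30 - 4134) = 18185*(-4164) = -75722340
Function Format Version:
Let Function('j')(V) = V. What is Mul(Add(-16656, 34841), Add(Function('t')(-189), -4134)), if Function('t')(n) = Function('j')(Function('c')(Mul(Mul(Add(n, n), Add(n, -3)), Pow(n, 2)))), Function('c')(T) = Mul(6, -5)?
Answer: -75722340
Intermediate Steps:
Function('c')(T) = -30
Function('t')(n) = -30
Mul(Add(-16656, 34841), Add(Function('t')(-189), -4134)) = Mul(Add(-16656, 34841), Add(-30, -4134)) = Mul(18185, -4164) = -75722340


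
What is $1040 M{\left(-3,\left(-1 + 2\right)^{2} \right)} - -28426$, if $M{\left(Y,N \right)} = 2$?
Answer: $30506$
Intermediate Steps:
$1040 M{\left(-3,\left(-1 + 2\right)^{2} \right)} - -28426 = 1040 \cdot 2 - -28426 = 2080 + 28426 = 30506$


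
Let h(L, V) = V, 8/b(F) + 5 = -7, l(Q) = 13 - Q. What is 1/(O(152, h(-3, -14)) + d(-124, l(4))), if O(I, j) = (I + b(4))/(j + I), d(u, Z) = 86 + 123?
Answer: 207/43490 ≈ 0.0047597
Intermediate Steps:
b(F) = -⅔ (b(F) = 8/(-5 - 7) = 8/(-12) = 8*(-1/12) = -⅔)
d(u, Z) = 209
O(I, j) = (-⅔ + I)/(I + j) (O(I, j) = (I - ⅔)/(j + I) = (-⅔ + I)/(I + j))
1/(O(152, h(-3, -14)) + d(-124, l(4))) = 1/((-⅔ + 152)/(152 - 14) + 209) = 1/((454/3)/138 + 209) = 1/((1/138)*(454/3) + 209) = 1/(227/207 + 209) = 1/(43490/207) = 207/43490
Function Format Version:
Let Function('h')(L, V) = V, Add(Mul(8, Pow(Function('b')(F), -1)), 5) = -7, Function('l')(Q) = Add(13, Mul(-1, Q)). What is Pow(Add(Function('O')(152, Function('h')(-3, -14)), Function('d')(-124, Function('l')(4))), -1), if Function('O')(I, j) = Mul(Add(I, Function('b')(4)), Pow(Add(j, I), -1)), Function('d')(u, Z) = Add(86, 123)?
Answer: Rational(207, 43490) ≈ 0.0047597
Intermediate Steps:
Function('b')(F) = Rational(-2, 3) (Function('b')(F) = Mul(8, Pow(Add(-5, -7), -1)) = Mul(8, Pow(-12, -1)) = Mul(8, Rational(-1, 12)) = Rational(-2, 3))
Function('d')(u, Z) = 209
Function('O')(I, j) = Mul(Pow(Add(I, j), -1), Add(Rational(-2, 3), I)) (Function('O')(I, j) = Mul(Add(I, Rational(-2, 3)), Pow(Add(j, I), -1)) = Mul(Add(Rational(-2, 3), I), Pow(Add(I, j), -1)) = Mul(Pow(Add(I, j), -1), Add(Rational(-2, 3), I)))
Pow(Add(Function('O')(152, Function('h')(-3, -14)), Function('d')(-124, Function('l')(4))), -1) = Pow(Add(Mul(Pow(Add(152, -14), -1), Add(Rational(-2, 3), 152)), 209), -1) = Pow(Add(Mul(Pow(138, -1), Rational(454, 3)), 209), -1) = Pow(Add(Mul(Rational(1, 138), Rational(454, 3)), 209), -1) = Pow(Add(Rational(227, 207), 209), -1) = Pow(Rational(43490, 207), -1) = Rational(207, 43490)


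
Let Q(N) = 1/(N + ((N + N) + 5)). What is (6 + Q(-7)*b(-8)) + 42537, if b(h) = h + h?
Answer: 42544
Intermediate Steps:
b(h) = 2*h
Q(N) = 1/(5 + 3*N) (Q(N) = 1/(N + (2*N + 5)) = 1/(N + (5 + 2*N)) = 1/(5 + 3*N))
(6 + Q(-7)*b(-8)) + 42537 = (6 + (2*(-8))/(5 + 3*(-7))) + 42537 = (6 - 16/(5 - 21)) + 42537 = (6 - 16/(-16)) + 42537 = (6 - 1/16*(-16)) + 42537 = (6 + 1) + 42537 = 7 + 42537 = 42544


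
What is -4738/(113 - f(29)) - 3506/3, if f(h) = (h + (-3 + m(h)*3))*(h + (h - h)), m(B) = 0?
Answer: -2233132/1923 ≈ -1161.3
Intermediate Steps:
f(h) = h*(-3 + h) (f(h) = (h + (-3 + 0*3))*(h + (h - h)) = (h + (-3 + 0))*(h + 0) = (h - 3)*h = (-3 + h)*h = h*(-3 + h))
-4738/(113 - f(29)) - 3506/3 = -4738/(113 - 29*(-3 + 29)) - 3506/3 = -4738/(113 - 29*26) - 3506*⅓ = -4738/(113 - 1*754) - 3506/3 = -4738/(113 - 754) - 3506/3 = -4738/(-641) - 3506/3 = -4738*(-1/641) - 3506/3 = 4738/641 - 3506/3 = -2233132/1923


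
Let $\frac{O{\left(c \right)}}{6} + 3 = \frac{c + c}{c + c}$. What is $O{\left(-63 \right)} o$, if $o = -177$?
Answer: $2124$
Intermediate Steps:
$O{\left(c \right)} = -12$ ($O{\left(c \right)} = -18 + 6 \frac{c + c}{c + c} = -18 + 6 \frac{2 c}{2 c} = -18 + 6 \cdot 2 c \frac{1}{2 c} = -18 + 6 \cdot 1 = -18 + 6 = -12$)
$O{\left(-63 \right)} o = \left(-12\right) \left(-177\right) = 2124$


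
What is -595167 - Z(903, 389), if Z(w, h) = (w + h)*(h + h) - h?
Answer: -1599954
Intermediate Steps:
Z(w, h) = -h + 2*h*(h + w) (Z(w, h) = (h + w)*(2*h) - h = 2*h*(h + w) - h = -h + 2*h*(h + w))
-595167 - Z(903, 389) = -595167 - 389*(-1 + 2*389 + 2*903) = -595167 - 389*(-1 + 778 + 1806) = -595167 - 389*2583 = -595167 - 1*1004787 = -595167 - 1004787 = -1599954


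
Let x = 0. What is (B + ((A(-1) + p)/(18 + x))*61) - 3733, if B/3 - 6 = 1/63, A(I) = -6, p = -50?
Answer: -245998/63 ≈ -3904.7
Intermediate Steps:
B = 379/21 (B = 18 + 3/63 = 18 + 3*(1/63) = 18 + 1/21 = 379/21 ≈ 18.048)
(B + ((A(-1) + p)/(18 + x))*61) - 3733 = (379/21 + ((-6 - 50)/(18 + 0))*61) - 3733 = (379/21 - 56/18*61) - 3733 = (379/21 - 56*1/18*61) - 3733 = (379/21 - 28/9*61) - 3733 = (379/21 - 1708/9) - 3733 = -10819/63 - 3733 = -245998/63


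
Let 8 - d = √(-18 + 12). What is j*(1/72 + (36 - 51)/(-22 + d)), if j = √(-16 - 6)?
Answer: (547*√22 + I*√33)/(36*(√6 - 14*I)) ≈ 0.85315 + 4.9413*I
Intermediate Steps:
j = I*√22 (j = √(-22) = I*√22 ≈ 4.6904*I)
d = 8 - I*√6 (d = 8 - √(-18 + 12) = 8 - √(-6) = 8 - I*√6 ≈ 8.0 - 2.4495*I)
j*(1/72 + (36 - 51)/(-22 + d)) = (I*√22)*(1/72 + (36 - 51)/(-22 + (8 - I*√6))) = (I*√22)*(1/72 - 15/(-14 - I*√6)) = I*√22*(1/72 - 15/(-14 - I*√6))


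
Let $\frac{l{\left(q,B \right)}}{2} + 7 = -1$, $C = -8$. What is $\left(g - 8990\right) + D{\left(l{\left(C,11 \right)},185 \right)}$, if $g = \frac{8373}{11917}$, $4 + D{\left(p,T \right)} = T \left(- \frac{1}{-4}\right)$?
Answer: $- \frac{426487855}{47668} \approx -8947.0$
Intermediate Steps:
$l{\left(q,B \right)} = -16$ ($l{\left(q,B \right)} = -14 + 2 \left(-1\right) = -14 - 2 = -16$)
$D{\left(p,T \right)} = -4 + \frac{T}{4}$ ($D{\left(p,T \right)} = -4 + T \left(- \frac{1}{-4}\right) = -4 + T \left(\left(-1\right) \left(- \frac{1}{4}\right)\right) = -4 + T \frac{1}{4} = -4 + \frac{T}{4}$)
$g = \frac{8373}{11917}$ ($g = 8373 \cdot \frac{1}{11917} = \frac{8373}{11917} \approx 0.70261$)
$\left(g - 8990\right) + D{\left(l{\left(C,11 \right)},185 \right)} = \left(\frac{8373}{11917} - 8990\right) + \left(-4 + \frac{1}{4} \cdot 185\right) = - \frac{107125457}{11917} + \left(-4 + \frac{185}{4}\right) = - \frac{107125457}{11917} + \frac{169}{4} = - \frac{426487855}{47668}$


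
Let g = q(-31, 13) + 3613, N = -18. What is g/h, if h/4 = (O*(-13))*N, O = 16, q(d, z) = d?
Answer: 199/832 ≈ 0.23918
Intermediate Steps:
g = 3582 (g = -31 + 3613 = 3582)
h = 14976 (h = 4*((16*(-13))*(-18)) = 4*(-208*(-18)) = 4*3744 = 14976)
g/h = 3582/14976 = 3582*(1/14976) = 199/832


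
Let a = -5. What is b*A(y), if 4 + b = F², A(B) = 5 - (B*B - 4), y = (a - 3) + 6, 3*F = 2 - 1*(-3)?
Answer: -55/9 ≈ -6.1111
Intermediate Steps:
F = 5/3 (F = (2 - 1*(-3))/3 = (2 + 3)/3 = (⅓)*5 = 5/3 ≈ 1.6667)
y = -2 (y = (-5 - 3) + 6 = -8 + 6 = -2)
A(B) = 9 - B² (A(B) = 5 - (B² - 4) = 5 - (-4 + B²) = 5 + (4 - B²) = 9 - B²)
b = -11/9 (b = -4 + (5/3)² = -4 + 25/9 = -11/9 ≈ -1.2222)
b*A(y) = -11*(9 - 1*(-2)²)/9 = -11*(9 - 1*4)/9 = -11*(9 - 4)/9 = -11/9*5 = -55/9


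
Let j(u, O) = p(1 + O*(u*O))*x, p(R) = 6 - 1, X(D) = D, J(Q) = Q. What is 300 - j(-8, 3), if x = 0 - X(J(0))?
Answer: 300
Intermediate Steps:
x = 0 (x = 0 - 1*0 = 0 + 0 = 0)
p(R) = 5
j(u, O) = 0 (j(u, O) = 5*0 = 0)
300 - j(-8, 3) = 300 - 1*0 = 300 + 0 = 300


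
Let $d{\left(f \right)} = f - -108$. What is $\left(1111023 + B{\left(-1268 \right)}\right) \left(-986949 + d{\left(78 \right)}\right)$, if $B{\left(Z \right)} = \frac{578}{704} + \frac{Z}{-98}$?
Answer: $- \frac{18909499257169179}{17248} \approx -1.0963 \cdot 10^{12}$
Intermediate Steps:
$B{\left(Z \right)} = \frac{289}{352} - \frac{Z}{98}$ ($B{\left(Z \right)} = 578 \cdot \frac{1}{704} + Z \left(- \frac{1}{98}\right) = \frac{289}{352} - \frac{Z}{98}$)
$d{\left(f \right)} = 108 + f$ ($d{\left(f \right)} = f + 108 = 108 + f$)
$\left(1111023 + B{\left(-1268 \right)}\right) \left(-986949 + d{\left(78 \right)}\right) = \left(1111023 + \left(\frac{289}{352} - - \frac{634}{49}\right)\right) \left(-986949 + \left(108 + 78\right)\right) = \left(1111023 + \left(\frac{289}{352} + \frac{634}{49}\right)\right) \left(-986949 + 186\right) = \left(1111023 + \frac{237329}{17248}\right) \left(-986763\right) = \frac{19163162033}{17248} \left(-986763\right) = - \frac{18909499257169179}{17248}$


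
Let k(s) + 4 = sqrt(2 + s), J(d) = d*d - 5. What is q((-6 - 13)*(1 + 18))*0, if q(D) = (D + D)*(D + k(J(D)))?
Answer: 0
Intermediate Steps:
J(d) = -5 + d**2 (J(d) = d**2 - 5 = -5 + d**2)
k(s) = -4 + sqrt(2 + s)
q(D) = 2*D*(-4 + D + sqrt(-3 + D**2)) (q(D) = (D + D)*(D + (-4 + sqrt(2 + (-5 + D**2)))) = (2*D)*(D + (-4 + sqrt(-3 + D**2))) = (2*D)*(-4 + D + sqrt(-3 + D**2)) = 2*D*(-4 + D + sqrt(-3 + D**2)))
q((-6 - 13)*(1 + 18))*0 = (2*((-6 - 13)*(1 + 18))*(-4 + (-6 - 13)*(1 + 18) + sqrt(-3 + ((-6 - 13)*(1 + 18))**2)))*0 = (2*(-19*19)*(-4 - 19*19 + sqrt(-3 + (-19*19)**2)))*0 = (2*(-361)*(-4 - 361 + sqrt(-3 + (-361)**2)))*0 = (2*(-361)*(-4 - 361 + sqrt(-3 + 130321)))*0 = (2*(-361)*(-4 - 361 + sqrt(130318)))*0 = (2*(-361)*(-365 + sqrt(130318)))*0 = (263530 - 722*sqrt(130318))*0 = 0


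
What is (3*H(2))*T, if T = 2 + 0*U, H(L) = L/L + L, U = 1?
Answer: 18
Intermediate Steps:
H(L) = 1 + L
T = 2 (T = 2 + 0*1 = 2 + 0 = 2)
(3*H(2))*T = (3*(1 + 2))*2 = (3*3)*2 = 9*2 = 18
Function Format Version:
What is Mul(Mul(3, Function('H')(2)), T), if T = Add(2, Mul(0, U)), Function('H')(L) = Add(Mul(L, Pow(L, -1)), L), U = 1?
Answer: 18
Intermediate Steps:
Function('H')(L) = Add(1, L)
T = 2 (T = Add(2, Mul(0, 1)) = Add(2, 0) = 2)
Mul(Mul(3, Function('H')(2)), T) = Mul(Mul(3, Add(1, 2)), 2) = Mul(Mul(3, 3), 2) = Mul(9, 2) = 18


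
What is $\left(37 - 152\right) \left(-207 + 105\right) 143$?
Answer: $1677390$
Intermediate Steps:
$\left(37 - 152\right) \left(-207 + 105\right) 143 = \left(-115\right) \left(-102\right) 143 = 11730 \cdot 143 = 1677390$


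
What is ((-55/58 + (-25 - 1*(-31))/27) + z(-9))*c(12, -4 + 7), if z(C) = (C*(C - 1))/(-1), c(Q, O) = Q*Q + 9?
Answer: -805103/58 ≈ -13881.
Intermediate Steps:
c(Q, O) = 9 + Q**2 (c(Q, O) = Q**2 + 9 = 9 + Q**2)
z(C) = -C*(-1 + C) (z(C) = (C*(-1 + C))*(-1) = -C*(-1 + C))
((-55/58 + (-25 - 1*(-31))/27) + z(-9))*c(12, -4 + 7) = ((-55/58 + (-25 - 1*(-31))/27) - 9*(1 - 1*(-9)))*(9 + 12**2) = ((-55*1/58 + (-25 + 31)*(1/27)) - 9*(1 + 9))*(9 + 144) = ((-55/58 + 6*(1/27)) - 9*10)*153 = ((-55/58 + 2/9) - 90)*153 = (-379/522 - 90)*153 = -47359/522*153 = -805103/58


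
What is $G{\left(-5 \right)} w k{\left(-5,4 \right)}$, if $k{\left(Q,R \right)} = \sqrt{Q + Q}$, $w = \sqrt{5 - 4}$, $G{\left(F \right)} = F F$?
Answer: $25 i \sqrt{10} \approx 79.057 i$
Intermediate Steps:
$G{\left(F \right)} = F^{2}$
$w = 1$ ($w = \sqrt{1} = 1$)
$k{\left(Q,R \right)} = \sqrt{2} \sqrt{Q}$ ($k{\left(Q,R \right)} = \sqrt{2 Q} = \sqrt{2} \sqrt{Q}$)
$G{\left(-5 \right)} w k{\left(-5,4 \right)} = \left(-5\right)^{2} \cdot 1 \sqrt{2} \sqrt{-5} = 25 \cdot 1 \sqrt{2} i \sqrt{5} = 25 i \sqrt{10}$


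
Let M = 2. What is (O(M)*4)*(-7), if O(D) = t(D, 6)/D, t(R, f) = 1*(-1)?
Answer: 14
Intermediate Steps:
t(R, f) = -1
O(D) = -1/D
(O(M)*4)*(-7) = (-1/2*4)*(-7) = (-1*1/2*4)*(-7) = -1/2*4*(-7) = -2*(-7) = 14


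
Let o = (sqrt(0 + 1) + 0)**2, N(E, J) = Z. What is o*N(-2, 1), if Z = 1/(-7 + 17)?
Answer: 1/10 ≈ 0.10000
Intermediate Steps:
Z = 1/10 ≈ 0.10000
N(E, J) = 1/10
o = 1 (o = (sqrt(1) + 0)**2 = (1 + 0)**2 = 1**2 = 1)
o*N(-2, 1) = 1*(1/10) = 1/10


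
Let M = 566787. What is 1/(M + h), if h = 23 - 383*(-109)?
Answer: 1/608557 ≈ 1.6432e-6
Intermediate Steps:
h = 41770 (h = 23 + 41747 = 41770)
1/(M + h) = 1/(566787 + 41770) = 1/608557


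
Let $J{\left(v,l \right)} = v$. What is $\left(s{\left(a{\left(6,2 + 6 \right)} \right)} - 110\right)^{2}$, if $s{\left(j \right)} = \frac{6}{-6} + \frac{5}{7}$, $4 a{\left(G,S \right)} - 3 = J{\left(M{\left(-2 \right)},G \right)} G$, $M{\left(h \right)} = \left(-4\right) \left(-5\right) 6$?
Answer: $\frac{595984}{49} \approx 12163.0$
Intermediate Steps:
$M{\left(h \right)} = 120$ ($M{\left(h \right)} = 20 \cdot 6 = 120$)
$a{\left(G,S \right)} = \frac{3}{4} + 30 G$ ($a{\left(G,S \right)} = \frac{3}{4} + \frac{120 G}{4} = \frac{3}{4} + 30 G$)
$s{\left(j \right)} = - \frac{2}{7}$ ($s{\left(j \right)} = 6 \left(- \frac{1}{6}\right) + 5 \cdot \frac{1}{7} = -1 + \frac{5}{7} = - \frac{2}{7}$)
$\left(s{\left(a{\left(6,2 + 6 \right)} \right)} - 110\right)^{2} = \left(- \frac{2}{7} - 110\right)^{2} = \left(- \frac{772}{7}\right)^{2} = \frac{595984}{49}$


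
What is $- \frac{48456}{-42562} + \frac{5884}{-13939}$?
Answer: $\frac{212496688}{296635859} \approx 0.71636$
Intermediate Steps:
$- \frac{48456}{-42562} + \frac{5884}{-13939} = \left(-48456\right) \left(- \frac{1}{42562}\right) + 5884 \left(- \frac{1}{13939}\right) = \frac{24228}{21281} - \frac{5884}{13939} = \frac{212496688}{296635859}$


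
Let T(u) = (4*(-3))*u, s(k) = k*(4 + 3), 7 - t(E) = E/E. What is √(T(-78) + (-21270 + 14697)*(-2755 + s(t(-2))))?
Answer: √17833485 ≈ 4223.0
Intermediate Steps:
t(E) = 6 (t(E) = 7 - E/E = 7 - 1*1 = 7 - 1 = 6)
s(k) = 7*k (s(k) = k*7 = 7*k)
T(u) = -12*u
√(T(-78) + (-21270 + 14697)*(-2755 + s(t(-2)))) = √(-12*(-78) + (-21270 + 14697)*(-2755 + 7*6)) = √(936 - 6573*(-2755 + 42)) = √(936 - 6573*(-2713)) = √(936 + 17832549) = √17833485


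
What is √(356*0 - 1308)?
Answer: 2*I*√327 ≈ 36.166*I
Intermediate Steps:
√(356*0 - 1308) = √(0 - 1308) = √(-1308) = 2*I*√327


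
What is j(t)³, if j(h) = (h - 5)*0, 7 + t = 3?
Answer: 0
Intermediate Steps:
t = -4 (t = -7 + 3 = -4)
j(h) = 0 (j(h) = (-5 + h)*0 = 0)
j(t)³ = 0³ = 0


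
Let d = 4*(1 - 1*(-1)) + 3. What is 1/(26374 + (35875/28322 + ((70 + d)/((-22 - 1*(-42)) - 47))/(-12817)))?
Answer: 7408226/195393938133 ≈ 3.7914e-5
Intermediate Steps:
d = 11 (d = 4*(1 + 1) + 3 = 4*2 + 3 = 8 + 3 = 11)
1/(26374 + (35875/28322 + ((70 + d)/((-22 - 1*(-42)) - 47))/(-12817))) = 1/(26374 + (35875/28322 + ((70 + 11)/((-22 - 1*(-42)) - 47))/(-12817))) = 1/(26374 + (35875*(1/28322) + (81/((-22 + 42) - 47))*(-1/12817))) = 1/(26374 + (5125/4046 + (81/(20 - 47))*(-1/12817))) = 1/(26374 + (5125/4046 + (81/(-27))*(-1/12817))) = 1/(26374 + (5125/4046 - 1/27*81*(-1/12817))) = 1/(26374 + (5125/4046 - 3*(-1/12817))) = 1/(26374 + (5125/4046 + 3/12817)) = 1/(26374 + 9385609/7408226) = 1/(195393938133/7408226) = 7408226/195393938133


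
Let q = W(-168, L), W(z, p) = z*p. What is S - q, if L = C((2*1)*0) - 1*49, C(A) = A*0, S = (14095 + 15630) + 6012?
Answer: 27505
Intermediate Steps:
S = 35737 (S = 29725 + 6012 = 35737)
C(A) = 0
L = -49 (L = 0 - 1*49 = 0 - 49 = -49)
W(z, p) = p*z
q = 8232 (q = -49*(-168) = 8232)
S - q = 35737 - 1*8232 = 35737 - 8232 = 27505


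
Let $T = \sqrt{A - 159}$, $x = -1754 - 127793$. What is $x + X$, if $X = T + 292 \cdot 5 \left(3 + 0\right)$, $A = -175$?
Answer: $-125167 + i \sqrt{334} \approx -1.2517 \cdot 10^{5} + 18.276 i$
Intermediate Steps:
$x = -129547$
$T = i \sqrt{334}$ ($T = \sqrt{-175 - 159} = \sqrt{-334} = i \sqrt{334} \approx 18.276 i$)
$X = 4380 + i \sqrt{334}$ ($X = i \sqrt{334} + 292 \cdot 5 \left(3 + 0\right) = i \sqrt{334} + 292 \cdot 5 \cdot 3 = i \sqrt{334} + 292 \cdot 15 = i \sqrt{334} + 4380 = 4380 + i \sqrt{334} \approx 4380.0 + 18.276 i$)
$x + X = -129547 + \left(4380 + i \sqrt{334}\right) = -125167 + i \sqrt{334}$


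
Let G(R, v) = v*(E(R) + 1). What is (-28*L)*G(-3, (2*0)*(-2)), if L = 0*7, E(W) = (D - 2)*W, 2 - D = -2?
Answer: 0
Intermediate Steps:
D = 4 (D = 2 - 1*(-2) = 2 + 2 = 4)
E(W) = 2*W (E(W) = (4 - 2)*W = 2*W)
G(R, v) = v*(1 + 2*R) (G(R, v) = v*(2*R + 1) = v*(1 + 2*R))
L = 0
(-28*L)*G(-3, (2*0)*(-2)) = (-28*0)*(((2*0)*(-2))*(1 + 2*(-3))) = 0*((0*(-2))*(1 - 6)) = 0*(0*(-5)) = 0*0 = 0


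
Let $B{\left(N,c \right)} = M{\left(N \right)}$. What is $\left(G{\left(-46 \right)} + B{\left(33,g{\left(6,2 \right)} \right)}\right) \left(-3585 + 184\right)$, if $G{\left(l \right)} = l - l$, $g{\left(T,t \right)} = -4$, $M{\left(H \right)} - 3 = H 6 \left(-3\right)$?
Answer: $2009991$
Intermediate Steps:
$M{\left(H \right)} = 3 - 18 H$ ($M{\left(H \right)} = 3 + H 6 \left(-3\right) = 3 + 6 H \left(-3\right) = 3 - 18 H$)
$G{\left(l \right)} = 0$
$B{\left(N,c \right)} = 3 - 18 N$
$\left(G{\left(-46 \right)} + B{\left(33,g{\left(6,2 \right)} \right)}\right) \left(-3585 + 184\right) = \left(0 + \left(3 - 594\right)\right) \left(-3585 + 184\right) = \left(0 + \left(3 - 594\right)\right) \left(-3401\right) = \left(0 - 591\right) \left(-3401\right) = \left(-591\right) \left(-3401\right) = 2009991$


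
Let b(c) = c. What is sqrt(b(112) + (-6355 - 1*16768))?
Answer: I*sqrt(23011) ≈ 151.69*I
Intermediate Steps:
sqrt(b(112) + (-6355 - 1*16768)) = sqrt(112 + (-6355 - 1*16768)) = sqrt(112 + (-6355 - 16768)) = sqrt(112 - 23123) = sqrt(-23011) = I*sqrt(23011)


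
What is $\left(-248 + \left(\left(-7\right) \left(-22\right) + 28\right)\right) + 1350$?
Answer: $1284$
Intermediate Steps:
$\left(-248 + \left(\left(-7\right) \left(-22\right) + 28\right)\right) + 1350 = \left(-248 + \left(154 + 28\right)\right) + 1350 = \left(-248 + 182\right) + 1350 = -66 + 1350 = 1284$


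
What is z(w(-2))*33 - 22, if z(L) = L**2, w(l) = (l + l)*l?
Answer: 2090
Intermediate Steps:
w(l) = 2*l**2 (w(l) = (2*l)*l = 2*l**2)
z(w(-2))*33 - 22 = (2*(-2)**2)**2*33 - 22 = (2*4)**2*33 - 22 = 8**2*33 - 22 = 64*33 - 22 = 2112 - 22 = 2090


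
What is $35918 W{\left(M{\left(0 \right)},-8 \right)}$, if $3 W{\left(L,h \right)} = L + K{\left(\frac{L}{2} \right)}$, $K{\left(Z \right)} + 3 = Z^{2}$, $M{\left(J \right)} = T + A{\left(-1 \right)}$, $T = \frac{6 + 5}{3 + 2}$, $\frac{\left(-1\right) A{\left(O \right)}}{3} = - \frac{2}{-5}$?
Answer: $- \frac{125713}{6} \approx -20952.0$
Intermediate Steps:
$A{\left(O \right)} = - \frac{6}{5}$ ($A{\left(O \right)} = - 3 \left(- \frac{2}{-5}\right) = - 3 \left(\left(-2\right) \left(- \frac{1}{5}\right)\right) = \left(-3\right) \frac{2}{5} = - \frac{6}{5}$)
$T = \frac{11}{5} \approx 2.2$
$M{\left(J \right)} = 1$ ($M{\left(J \right)} = \frac{11}{5} - \frac{6}{5} = 1$)
$K{\left(Z \right)} = -3 + Z^{2}$
$W{\left(L,h \right)} = -1 + \frac{L}{3} + \frac{L^{2}}{12}$ ($W{\left(L,h \right)} = \frac{L + \left(-3 + \left(\frac{L}{2}\right)^{2}\right)}{3} = \frac{L + \left(-3 + \frac{L^{2}}{4}\right)}{3} = \frac{-3 + L + \frac{L^{2}}{4}}{3} = -1 + \frac{L}{3} + \frac{L^{2}}{12}$)
$35918 W{\left(M{\left(0 \right)},-8 \right)} = 35918 \left(-1 + \frac{1}{3} \cdot 1 + \frac{1^{2}}{12}\right) = 35918 \left(-1 + \frac{1}{3} + \frac{1}{12} \cdot 1\right) = 35918 \left(-1 + \frac{1}{3} + \frac{1}{12}\right) = 35918 \left(- \frac{7}{12}\right) = - \frac{125713}{6}$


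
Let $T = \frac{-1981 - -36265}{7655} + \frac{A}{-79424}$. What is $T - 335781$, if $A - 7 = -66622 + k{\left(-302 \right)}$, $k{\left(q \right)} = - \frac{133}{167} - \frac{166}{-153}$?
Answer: $- \frac{1304049574770150211}{3883692721680} \approx -3.3578 \cdot 10^{5}$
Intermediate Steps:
$k{\left(q \right)} = \frac{7373}{25551}$ ($k{\left(q \right)} = \left(-133\right) \frac{1}{167} - - \frac{166}{153} = - \frac{133}{167} + \frac{166}{153} = \frac{7373}{25551}$)
$A = - \frac{1702072492}{25551}$ ($A = 7 + \left(-66622 + \frac{7373}{25551}\right) = 7 - \frac{1702251349}{25551} = - \frac{1702072492}{25551} \approx -66615.0$)
$T = \frac{20651008281869}{3883692721680}$ ($T = \frac{-1981 - -36265}{7655} - \frac{1702072492}{25551 \left(-79424\right)} = \left(-1981 + 36265\right) \frac{1}{7655} - - \frac{425518123}{507340656} = 34284 \cdot \frac{1}{7655} + \frac{425518123}{507340656} = \frac{34284}{7655} + \frac{425518123}{507340656} = \frac{20651008281869}{3883692721680} \approx 5.3174$)
$T - 335781 = \frac{20651008281869}{3883692721680} - 335781 = - \frac{1304049574770150211}{3883692721680}$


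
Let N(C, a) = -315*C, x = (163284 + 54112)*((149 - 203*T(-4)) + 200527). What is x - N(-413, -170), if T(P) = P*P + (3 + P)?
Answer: 42964058781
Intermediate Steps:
T(P) = 3 + P + P² (T(P) = P² + (3 + P) = 3 + P + P²)
x = 42964188876 (x = (163284 + 54112)*((149 - 203*(3 - 4 + (-4)²)) + 200527) = 217396*((149 - 203*(3 - 4 + 16)) + 200527) = 217396*((149 - 203*15) + 200527) = 217396*((149 - 3045) + 200527) = 217396*(-2896 + 200527) = 217396*197631 = 42964188876)
x - N(-413, -170) = 42964188876 - (-315)*(-413) = 42964188876 - 1*130095 = 42964188876 - 130095 = 42964058781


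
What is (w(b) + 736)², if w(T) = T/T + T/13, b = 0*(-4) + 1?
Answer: 91814724/169 ≈ 5.4328e+5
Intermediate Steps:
b = 1 (b = 0 + 1 = 1)
w(T) = 1 + T/13 (w(T) = 1 + T*(1/13) = 1 + T/13)
(w(b) + 736)² = ((1 + (1/13)*1) + 736)² = ((1 + 1/13) + 736)² = (14/13 + 736)² = (9582/13)² = 91814724/169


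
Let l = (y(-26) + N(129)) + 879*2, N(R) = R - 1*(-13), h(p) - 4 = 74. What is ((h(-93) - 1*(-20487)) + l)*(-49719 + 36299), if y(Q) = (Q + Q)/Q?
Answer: -301507140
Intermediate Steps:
h(p) = 78 (h(p) = 4 + 74 = 78)
y(Q) = 2 (y(Q) = (2*Q)/Q = 2)
N(R) = 13 + R (N(R) = R + 13 = 13 + R)
l = 1902 (l = (2 + (13 + 129)) + 879*2 = (2 + 142) + 1758 = 144 + 1758 = 1902)
((h(-93) - 1*(-20487)) + l)*(-49719 + 36299) = ((78 - 1*(-20487)) + 1902)*(-49719 + 36299) = ((78 + 20487) + 1902)*(-13420) = (20565 + 1902)*(-13420) = 22467*(-13420) = -301507140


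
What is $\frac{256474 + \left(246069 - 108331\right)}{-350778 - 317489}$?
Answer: $- \frac{394212}{668267} \approx -0.5899$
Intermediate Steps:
$\frac{256474 + \left(246069 - 108331\right)}{-350778 - 317489} = \frac{256474 + 137738}{-668267} = 394212 \left(- \frac{1}{668267}\right) = - \frac{394212}{668267}$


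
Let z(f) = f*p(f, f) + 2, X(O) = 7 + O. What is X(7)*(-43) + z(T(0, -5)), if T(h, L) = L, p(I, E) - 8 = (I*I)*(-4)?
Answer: -140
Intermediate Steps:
p(I, E) = 8 - 4*I² (p(I, E) = 8 + (I*I)*(-4) = 8 + I²*(-4) = 8 - 4*I²)
z(f) = 2 + f*(8 - 4*f²) (z(f) = f*(8 - 4*f²) + 2 = 2 + f*(8 - 4*f²))
X(7)*(-43) + z(T(0, -5)) = (7 + 7)*(-43) + (2 - 4*(-5)³ + 8*(-5)) = 14*(-43) + (2 - 4*(-125) - 40) = -602 + (2 + 500 - 40) = -602 + 462 = -140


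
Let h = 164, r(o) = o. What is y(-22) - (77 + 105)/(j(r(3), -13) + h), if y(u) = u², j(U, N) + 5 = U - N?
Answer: 12074/25 ≈ 482.96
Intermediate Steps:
j(U, N) = -5 + U - N (j(U, N) = -5 + (U - N) = -5 + U - N)
y(-22) - (77 + 105)/(j(r(3), -13) + h) = (-22)² - (77 + 105)/((-5 + 3 - 1*(-13)) + 164) = 484 - 182/((-5 + 3 + 13) + 164) = 484 - 182/(11 + 164) = 484 - 182/175 = 484 - 1*26/25 = 484 - 26/25 = 12074/25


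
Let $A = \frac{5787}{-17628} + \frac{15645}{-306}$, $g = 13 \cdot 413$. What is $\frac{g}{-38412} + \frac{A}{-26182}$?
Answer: $- \frac{3461123951885}{25115420619432} \approx -0.13781$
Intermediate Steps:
$g = 5369$
$A = - \frac{15420049}{299676}$ ($A = 5787 \left(- \frac{1}{17628}\right) + 15645 \left(- \frac{1}{306}\right) = - \frac{1929}{5876} - \frac{5215}{102} = - \frac{15420049}{299676} \approx -51.456$)
$\frac{g}{-38412} + \frac{A}{-26182} = \frac{5369}{-38412} - \frac{15420049}{299676 \left(-26182\right)} = 5369 \left(- \frac{1}{38412}\right) - - \frac{15420049}{7846117032} = - \frac{5369}{38412} + \frac{15420049}{7846117032} = - \frac{3461123951885}{25115420619432}$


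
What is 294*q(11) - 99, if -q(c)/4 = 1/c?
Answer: -2265/11 ≈ -205.91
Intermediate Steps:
q(c) = -4/c
294*q(11) - 99 = 294*(-4/11) - 99 = -1176/11 - 99 = -2265/11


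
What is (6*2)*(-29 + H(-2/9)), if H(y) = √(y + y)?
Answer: -348 + 8*I ≈ -348.0 + 8.0*I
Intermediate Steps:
H(y) = √2*√y (H(y) = √(2*y) = √2*√y)
(6*2)*(-29 + H(-2/9)) = (6*2)*(-29 + √2*√(-2/9)) = 12*(-29 + √2*√(-2*⅑)) = 12*(-29 + √2*√(-2/9)) = 12*(-29 + √2*(I*√2/3)) = 12*(-29 + 2*I/3) = -348 + 8*I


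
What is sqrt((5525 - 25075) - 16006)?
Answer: 2*I*sqrt(8889) ≈ 188.56*I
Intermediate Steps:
sqrt((5525 - 25075) - 16006) = sqrt(-19550 - 16006) = sqrt(-35556) = 2*I*sqrt(8889)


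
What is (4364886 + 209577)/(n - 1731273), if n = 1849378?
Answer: 4574463/118105 ≈ 38.732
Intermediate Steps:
(4364886 + 209577)/(n - 1731273) = (4364886 + 209577)/(1849378 - 1731273) = 4574463/118105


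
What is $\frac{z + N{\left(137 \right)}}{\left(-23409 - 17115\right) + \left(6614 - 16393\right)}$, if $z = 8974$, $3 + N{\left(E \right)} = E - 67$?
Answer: $- \frac{9041}{50303} \approx -0.17973$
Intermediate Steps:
$N{\left(E \right)} = -70 + E$ ($N{\left(E \right)} = -3 + \left(E - 67\right) = -3 + \left(-67 + E\right) = -70 + E$)
$\frac{z + N{\left(137 \right)}}{\left(-23409 - 17115\right) + \left(6614 - 16393\right)} = \frac{8974 + \left(-70 + 137\right)}{\left(-23409 - 17115\right) + \left(6614 - 16393\right)} = \frac{8974 + 67}{-40524 - 9779} = \frac{9041}{-50303} = 9041 \left(- \frac{1}{50303}\right) = - \frac{9041}{50303}$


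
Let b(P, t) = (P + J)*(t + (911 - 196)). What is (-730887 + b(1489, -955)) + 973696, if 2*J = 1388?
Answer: -281111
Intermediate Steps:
J = 694 (J = (1/2)*1388 = 694)
b(P, t) = (694 + P)*(715 + t) (b(P, t) = (P + 694)*(t + (911 - 196)) = (694 + P)*(t + 715) = (694 + P)*(715 + t))
(-730887 + b(1489, -955)) + 973696 = (-730887 + (496210 + 694*(-955) + 715*1489 + 1489*(-955))) + 973696 = (-730887 + (496210 - 662770 + 1064635 - 1421995)) + 973696 = (-730887 - 523920) + 973696 = -1254807 + 973696 = -281111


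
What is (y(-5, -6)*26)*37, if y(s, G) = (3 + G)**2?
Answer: 8658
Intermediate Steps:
(y(-5, -6)*26)*37 = ((3 - 6)**2*26)*37 = ((-3)**2*26)*37 = (9*26)*37 = 234*37 = 8658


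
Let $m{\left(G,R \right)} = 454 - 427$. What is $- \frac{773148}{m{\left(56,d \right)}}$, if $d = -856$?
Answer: $- \frac{257716}{9} \approx -28635.0$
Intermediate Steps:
$m{\left(G,R \right)} = 27$
$- \frac{773148}{m{\left(56,d \right)}} = - \frac{773148}{27} = \left(-773148\right) \frac{1}{27} = - \frac{257716}{9}$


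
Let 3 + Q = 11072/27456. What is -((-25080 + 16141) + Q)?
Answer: 3835945/429 ≈ 8941.6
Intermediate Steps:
Q = -1114/429 (Q = -3 + 11072/27456 = -3 + 11072*(1/27456) = -3 + 173/429 = -1114/429 ≈ -2.5967)
-((-25080 + 16141) + Q) = -((-25080 + 16141) - 1114/429) = -(-8939 - 1114/429) = -1*(-3835945/429) = 3835945/429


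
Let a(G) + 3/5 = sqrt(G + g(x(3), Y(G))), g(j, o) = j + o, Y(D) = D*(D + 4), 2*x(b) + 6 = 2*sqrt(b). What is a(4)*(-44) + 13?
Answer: 197/5 - 44*sqrt(33 + sqrt(3)) ≈ -219.91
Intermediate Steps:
x(b) = -3 + sqrt(b) (x(b) = -3 + (2*sqrt(b))/2 = -3 + sqrt(b))
Y(D) = D*(4 + D)
a(G) = -3/5 + sqrt(-3 + G + sqrt(3) + G*(4 + G)) (a(G) = -3/5 + sqrt(G + ((-3 + sqrt(3)) + G*(4 + G))) = -3/5 + sqrt(G + (-3 + sqrt(3) + G*(4 + G))) = -3/5 + sqrt(-3 + G + sqrt(3) + G*(4 + G)))
a(4)*(-44) + 13 = (-3/5 + sqrt(-3 + sqrt(3) + 4**2 + 5*4))*(-44) + 13 = (-3/5 + sqrt(-3 + sqrt(3) + 16 + 20))*(-44) + 13 = (-3/5 + sqrt(33 + sqrt(3)))*(-44) + 13 = (132/5 - 44*sqrt(33 + sqrt(3))) + 13 = 197/5 - 44*sqrt(33 + sqrt(3))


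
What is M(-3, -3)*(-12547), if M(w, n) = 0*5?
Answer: 0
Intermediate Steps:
M(w, n) = 0
M(-3, -3)*(-12547) = 0*(-12547) = 0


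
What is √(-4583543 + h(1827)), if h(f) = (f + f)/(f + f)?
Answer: I*√4583542 ≈ 2140.9*I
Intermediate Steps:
h(f) = 1 (h(f) = (2*f)/((2*f)) = (2*f)*(1/(2*f)) = 1)
√(-4583543 + h(1827)) = √(-4583543 + 1) = √(-4583542) = I*√4583542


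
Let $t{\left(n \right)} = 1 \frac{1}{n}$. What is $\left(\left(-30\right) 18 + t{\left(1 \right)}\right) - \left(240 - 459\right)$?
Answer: $-320$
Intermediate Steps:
$t{\left(n \right)} = \frac{1}{n}$
$\left(\left(-30\right) 18 + t{\left(1 \right)}\right) - \left(240 - 459\right) = \left(\left(-30\right) 18 + 1^{-1}\right) - \left(240 - 459\right) = \left(-540 + 1\right) - \left(240 - 459\right) = -539 - -219 = -539 + 219 = -320$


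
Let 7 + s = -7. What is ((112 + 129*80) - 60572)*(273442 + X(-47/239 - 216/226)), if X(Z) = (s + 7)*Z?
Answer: -370287206983700/27007 ≈ -1.3711e+10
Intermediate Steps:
s = -14 (s = -7 - 7 = -14)
X(Z) = -7*Z (X(Z) = (-14 + 7)*Z = -7*Z)
((112 + 129*80) - 60572)*(273442 + X(-47/239 - 216/226)) = ((112 + 129*80) - 60572)*(273442 - 7*(-47/239 - 216/226)) = ((112 + 10320) - 60572)*(273442 - 7*(-47*1/239 - 216*1/226)) = (10432 - 60572)*(273442 - 7*(-47/239 - 108/113)) = -50140*(273442 - 7*(-31123/27007)) = -50140*(273442 + 217861/27007) = -50140*7385065955/27007 = -370287206983700/27007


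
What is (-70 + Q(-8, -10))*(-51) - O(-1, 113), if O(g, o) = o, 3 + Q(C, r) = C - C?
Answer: 3610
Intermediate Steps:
Q(C, r) = -3 (Q(C, r) = -3 + (C - C) = -3 + 0 = -3)
(-70 + Q(-8, -10))*(-51) - O(-1, 113) = (-70 - 3)*(-51) - 1*113 = -73*(-51) - 113 = 3723 - 113 = 3610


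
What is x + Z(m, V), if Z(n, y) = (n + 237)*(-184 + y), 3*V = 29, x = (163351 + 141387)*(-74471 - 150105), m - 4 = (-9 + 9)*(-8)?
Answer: -205310649307/3 ≈ -6.8437e+10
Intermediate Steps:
m = 4 (m = 4 + (-9 + 9)*(-8) = 4 + 0*(-8) = 4 + 0 = 4)
x = -68436841088 (x = 304738*(-224576) = -68436841088)
V = 29/3 (V = (⅓)*29 = 29/3 ≈ 9.6667)
Z(n, y) = (-184 + y)*(237 + n) (Z(n, y) = (237 + n)*(-184 + y) = (-184 + y)*(237 + n))
x + Z(m, V) = -68436841088 + (-43608 - 184*4 + 237*(29/3) + 4*(29/3)) = -68436841088 + (-43608 - 736 + 2291 + 116/3) = -68436841088 - 126043/3 = -205310649307/3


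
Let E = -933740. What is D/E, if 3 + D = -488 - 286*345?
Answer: 99161/933740 ≈ 0.10620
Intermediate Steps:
D = -99161 (D = -3 + (-488 - 286*345) = -3 + (-488 - 98670) = -3 - 99158 = -99161)
D/E = -99161/(-933740) = -99161*(-1/933740) = 99161/933740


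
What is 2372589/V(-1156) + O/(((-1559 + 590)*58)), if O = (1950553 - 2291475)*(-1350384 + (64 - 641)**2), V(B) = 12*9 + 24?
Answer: -7608977416057/1236444 ≈ -6.1539e+6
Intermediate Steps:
V(B) = 132 (V(B) = 108 + 24 = 132)
O = 346872793510 (O = -340922*(-1350384 + (-577)**2) = -340922*(-1350384 + 332929) = -340922*(-1017455) = 346872793510)
2372589/V(-1156) + O/(((-1559 + 590)*58)) = 2372589/132 + 346872793510/(((-1559 + 590)*58)) = 2372589*(1/132) + 346872793510/((-969*58)) = 790863/44 + 346872793510/(-56202) = 790863/44 + 346872793510*(-1/56202) = 790863/44 - 173436396755/28101 = -7608977416057/1236444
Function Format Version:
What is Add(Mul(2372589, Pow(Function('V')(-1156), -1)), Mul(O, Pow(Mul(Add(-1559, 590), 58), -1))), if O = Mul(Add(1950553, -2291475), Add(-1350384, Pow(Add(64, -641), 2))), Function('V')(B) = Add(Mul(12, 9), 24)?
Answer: Rational(-7608977416057, 1236444) ≈ -6.1539e+6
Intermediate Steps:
Function('V')(B) = 132 (Function('V')(B) = Add(108, 24) = 132)
O = 346872793510 (O = Mul(-340922, Add(-1350384, Pow(-577, 2))) = Mul(-340922, Add(-1350384, 332929)) = Mul(-340922, -1017455) = 346872793510)
Add(Mul(2372589, Pow(Function('V')(-1156), -1)), Mul(O, Pow(Mul(Add(-1559, 590), 58), -1))) = Add(Mul(2372589, Pow(132, -1)), Mul(346872793510, Pow(Mul(Add(-1559, 590), 58), -1))) = Add(Mul(2372589, Rational(1, 132)), Mul(346872793510, Pow(Mul(-969, 58), -1))) = Add(Rational(790863, 44), Mul(346872793510, Pow(-56202, -1))) = Add(Rational(790863, 44), Mul(346872793510, Rational(-1, 56202))) = Add(Rational(790863, 44), Rational(-173436396755, 28101)) = Rational(-7608977416057, 1236444)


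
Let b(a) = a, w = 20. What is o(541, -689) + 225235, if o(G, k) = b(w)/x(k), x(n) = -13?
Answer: 2928035/13 ≈ 2.2523e+5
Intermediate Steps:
o(G, k) = -20/13 (o(G, k) = 20/(-13) = 20*(-1/13) = -20/13)
o(541, -689) + 225235 = -20/13 + 225235 = 2928035/13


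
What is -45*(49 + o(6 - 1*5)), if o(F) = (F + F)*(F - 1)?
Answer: -2205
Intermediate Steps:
o(F) = 2*F*(-1 + F) (o(F) = (2*F)*(-1 + F) = 2*F*(-1 + F))
-45*(49 + o(6 - 1*5)) = -45*(49 + 2*(6 - 1*5)*(-1 + (6 - 1*5))) = -45*(49 + 2*(6 - 5)*(-1 + (6 - 5))) = -45*(49 + 2*1*(-1 + 1)) = -45*(49 + 2*1*0) = -45*(49 + 0) = -45*49 = -2205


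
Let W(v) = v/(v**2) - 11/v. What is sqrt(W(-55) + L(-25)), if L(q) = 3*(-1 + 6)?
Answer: sqrt(1837)/11 ≈ 3.8964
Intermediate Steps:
W(v) = -10/v (W(v) = v/v**2 - 11/v = 1/v - 11/v = -10/v)
L(q) = 15 (L(q) = 3*5 = 15)
sqrt(W(-55) + L(-25)) = sqrt(-10/(-55) + 15) = sqrt(-10*(-1/55) + 15) = sqrt(2/11 + 15) = sqrt(167/11) = sqrt(1837)/11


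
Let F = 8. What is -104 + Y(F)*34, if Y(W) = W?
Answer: 168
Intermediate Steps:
-104 + Y(F)*34 = -104 + 8*34 = -104 + 272 = 168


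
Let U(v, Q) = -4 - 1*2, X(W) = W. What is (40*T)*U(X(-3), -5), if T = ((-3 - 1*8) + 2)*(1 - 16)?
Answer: -32400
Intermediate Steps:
T = 135 (T = ((-3 - 8) + 2)*(-15) = (-11 + 2)*(-15) = -9*(-15) = 135)
U(v, Q) = -6 (U(v, Q) = -4 - 2 = -6)
(40*T)*U(X(-3), -5) = (40*135)*(-6) = 5400*(-6) = -32400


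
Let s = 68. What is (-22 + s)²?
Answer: 2116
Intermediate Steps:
(-22 + s)² = (-22 + 68)² = 46² = 2116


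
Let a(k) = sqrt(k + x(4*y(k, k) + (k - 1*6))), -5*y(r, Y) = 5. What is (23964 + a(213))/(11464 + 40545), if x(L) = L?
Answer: 23964/52009 + 4*sqrt(26)/52009 ≈ 0.46116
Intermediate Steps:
y(r, Y) = -1 (y(r, Y) = -1/5*5 = -1)
a(k) = sqrt(-10 + 2*k) (a(k) = sqrt(k + (4*(-1) + (k - 1*6))) = sqrt(k + (-4 + (k - 6))) = sqrt(k + (-4 + (-6 + k))) = sqrt(k + (-10 + k)) = sqrt(-10 + 2*k))
(23964 + a(213))/(11464 + 40545) = (23964 + sqrt(-10 + 2*213))/(11464 + 40545) = (23964 + sqrt(-10 + 426))/52009 = (23964 + sqrt(416))*(1/52009) = (23964 + 4*sqrt(26))*(1/52009) = 23964/52009 + 4*sqrt(26)/52009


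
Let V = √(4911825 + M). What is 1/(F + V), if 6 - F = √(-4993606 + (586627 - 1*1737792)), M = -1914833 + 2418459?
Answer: 1/(6 + √5415451 - I*√6144771) ≈ 0.00020134 + 0.00021391*I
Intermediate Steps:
M = 503626
F = 6 - I*√6144771 (F = 6 - √(-4993606 + (586627 - 1*1737792)) = 6 - √(-4993606 + (586627 - 1737792)) = 6 - √(-4993606 - 1151165) = 6 - √(-6144771) = 6 - I*√6144771 ≈ 6.0 - 2478.9*I)
V = √5415451 (V = √(4911825 + 503626) = √5415451 ≈ 2327.1)
1/(F + V) = 1/((6 - I*√6144771) + √5415451) = 1/(6 + √5415451 - I*√6144771)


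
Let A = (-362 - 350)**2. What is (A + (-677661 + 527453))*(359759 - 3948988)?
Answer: -1280407196544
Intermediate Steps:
A = 506944 (A = (-712)**2 = 506944)
(A + (-677661 + 527453))*(359759 - 3948988) = (506944 + (-677661 + 527453))*(359759 - 3948988) = (506944 - 150208)*(-3589229) = 356736*(-3589229) = -1280407196544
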